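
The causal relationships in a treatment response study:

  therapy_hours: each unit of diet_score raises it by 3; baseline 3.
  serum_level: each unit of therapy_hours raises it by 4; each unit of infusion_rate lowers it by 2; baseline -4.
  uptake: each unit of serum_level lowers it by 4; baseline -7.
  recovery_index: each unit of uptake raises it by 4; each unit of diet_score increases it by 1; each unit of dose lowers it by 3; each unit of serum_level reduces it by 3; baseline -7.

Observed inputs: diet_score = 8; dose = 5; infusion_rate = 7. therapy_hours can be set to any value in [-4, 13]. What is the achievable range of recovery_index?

-688 to 604

Intervening on therapy_hours fixes its value directly, overriding its dependence on diet_score.
Substituting into the serum_level equation gives serum_level = 4*therapy_hours - 18.
Substituting into the uptake equation gives uptake = -16*therapy_hours + 65.
Substituting into the recovery_index equation gives recovery_index = -76*therapy_hours + 300.
Linear in therapy_hours, so extremes are at the endpoints: therapy_hours = -4 gives recovery_index = 604; therapy_hours = 13 gives recovery_index = -688.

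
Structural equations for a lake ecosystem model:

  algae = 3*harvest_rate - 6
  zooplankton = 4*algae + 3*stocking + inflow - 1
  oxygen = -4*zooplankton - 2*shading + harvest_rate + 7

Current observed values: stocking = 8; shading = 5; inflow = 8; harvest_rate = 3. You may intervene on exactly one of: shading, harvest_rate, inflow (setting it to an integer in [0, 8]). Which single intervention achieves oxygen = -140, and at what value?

set inflow = 0

Intervening on shading: oxygen = -2*shading - 162. Reaching -140 requires shading = -11, outside [0, 8].
Intervening on harvest_rate: oxygen = -47*harvest_rate - 31. Reaching -140 requires harvest_rate = 109/47, not an integer.
Intervening on inflow: with other inputs at their observed values, oxygen = -4*inflow - 140. Solving for -140 gives inflow = 0, within [0, 8].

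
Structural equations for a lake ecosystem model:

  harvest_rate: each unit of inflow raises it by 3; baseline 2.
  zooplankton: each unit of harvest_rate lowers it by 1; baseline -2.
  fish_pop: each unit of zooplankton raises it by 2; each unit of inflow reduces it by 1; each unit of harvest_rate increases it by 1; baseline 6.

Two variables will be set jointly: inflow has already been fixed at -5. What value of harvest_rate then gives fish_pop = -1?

harvest_rate = 8

With inflow held at -5:
Intervening on harvest_rate fixes its value directly, overriding its dependence on inflow.
Substituting into the fish_pop equation gives fish_pop = -harvest_rate + 7.
Solve -harvest_rate + 7 = -1: harvest_rate = (-1 - 7) / -1 = 8.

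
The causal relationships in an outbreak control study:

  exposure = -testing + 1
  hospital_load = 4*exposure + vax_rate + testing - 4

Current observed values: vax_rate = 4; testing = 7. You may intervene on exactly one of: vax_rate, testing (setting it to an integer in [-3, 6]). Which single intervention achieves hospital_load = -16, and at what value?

Intervening on vax_rate: with other inputs at their observed values, hospital_load = vax_rate - 21. Solving for -16 gives vax_rate = 5, within [-3, 6].
Intervening on testing: hospital_load = -3*testing + 4. Reaching -16 requires testing = 20/3, not an integer.

set vax_rate = 5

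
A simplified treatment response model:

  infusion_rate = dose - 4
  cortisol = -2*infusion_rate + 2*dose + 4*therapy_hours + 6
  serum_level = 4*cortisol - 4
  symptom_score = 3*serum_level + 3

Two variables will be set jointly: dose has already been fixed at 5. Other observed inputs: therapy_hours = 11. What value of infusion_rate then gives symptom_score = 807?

With dose held at 5:
Intervening on infusion_rate fixes its value directly, overriding its dependence on dose.
Substituting into the cortisol equation gives cortisol = -2*infusion_rate + 60.
This gives serum_level = -8*infusion_rate + 236.
Substituting into the symptom_score equation gives symptom_score = -24*infusion_rate + 711.
Solve -24*infusion_rate + 711 = 807: infusion_rate = (807 - 711) / -24 = -4.

infusion_rate = -4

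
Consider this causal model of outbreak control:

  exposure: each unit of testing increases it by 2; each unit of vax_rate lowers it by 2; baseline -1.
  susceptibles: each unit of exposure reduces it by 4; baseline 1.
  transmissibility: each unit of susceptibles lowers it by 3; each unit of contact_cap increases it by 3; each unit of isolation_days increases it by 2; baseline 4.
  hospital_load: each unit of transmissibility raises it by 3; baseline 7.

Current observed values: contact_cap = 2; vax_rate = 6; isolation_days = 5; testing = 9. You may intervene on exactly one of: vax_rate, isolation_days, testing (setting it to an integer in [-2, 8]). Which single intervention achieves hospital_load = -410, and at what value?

set testing = 0

Intervening on vax_rate: hospital_load = -72*vax_rate + 670. Reaching -410 requires vax_rate = 15, outside [-2, 8].
Intervening on isolation_days: hospital_load = 6*isolation_days + 208. Reaching -410 requires isolation_days = -103, outside [-2, 8].
Intervening on testing: with other inputs at their observed values, hospital_load = 72*testing - 410. Solving for -410 gives testing = 0, within [-2, 8].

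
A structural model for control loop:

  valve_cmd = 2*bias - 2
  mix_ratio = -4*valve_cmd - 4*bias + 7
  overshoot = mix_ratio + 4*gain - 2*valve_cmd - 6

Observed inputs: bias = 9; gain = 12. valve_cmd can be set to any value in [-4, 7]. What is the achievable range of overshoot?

-29 to 37

Intervening on valve_cmd fixes its value directly, overriding its dependence on bias.
Substituting into the mix_ratio equation gives mix_ratio = -4*valve_cmd - 29.
So overshoot = -6*valve_cmd + 13.
Linear in valve_cmd, so extremes are at the endpoints: valve_cmd = -4 gives overshoot = 37; valve_cmd = 7 gives overshoot = -29.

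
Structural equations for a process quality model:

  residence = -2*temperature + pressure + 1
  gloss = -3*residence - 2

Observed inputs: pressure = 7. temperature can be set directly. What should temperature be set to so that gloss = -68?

Substituting into the residence equation gives residence = -2*temperature + 8.
gloss becomes 6*temperature - 26.
Solve 6*temperature - 26 = -68: temperature = (-68 + 26) / 6 = -7.

temperature = -7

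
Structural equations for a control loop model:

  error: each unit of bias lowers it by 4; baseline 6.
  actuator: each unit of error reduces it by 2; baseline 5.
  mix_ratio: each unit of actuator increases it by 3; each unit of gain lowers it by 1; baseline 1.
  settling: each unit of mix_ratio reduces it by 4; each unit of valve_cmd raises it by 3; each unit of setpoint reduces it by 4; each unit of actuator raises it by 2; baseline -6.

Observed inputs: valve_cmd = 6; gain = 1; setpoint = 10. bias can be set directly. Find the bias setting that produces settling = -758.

bias = 10

Substituting into the actuator equation gives actuator = 8*bias - 7.
This gives mix_ratio = 24*bias - 21.
Substituting into the settling equation gives settling = -80*bias + 42.
Solve -80*bias + 42 = -758: bias = (-758 - 42) / -80 = 10.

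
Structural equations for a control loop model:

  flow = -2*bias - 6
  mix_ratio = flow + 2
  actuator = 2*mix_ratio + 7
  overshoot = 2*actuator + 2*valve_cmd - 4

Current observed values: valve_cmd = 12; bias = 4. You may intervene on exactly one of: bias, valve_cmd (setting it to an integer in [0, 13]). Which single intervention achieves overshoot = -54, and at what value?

set bias = 9

Intervening on bias: with other inputs at their observed values, overshoot = -8*bias + 18. Solving for -54 gives bias = 9, within [0, 13].
Intervening on valve_cmd: overshoot = 2*valve_cmd - 38. Reaching -54 requires valve_cmd = -8, outside [0, 13].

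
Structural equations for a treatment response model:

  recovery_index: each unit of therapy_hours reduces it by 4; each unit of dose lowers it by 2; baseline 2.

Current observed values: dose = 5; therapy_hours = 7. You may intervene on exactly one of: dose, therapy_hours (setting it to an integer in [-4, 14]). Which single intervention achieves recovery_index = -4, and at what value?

Intervening on dose: recovery_index = -2*dose - 26. Reaching -4 requires dose = -11, outside [-4, 14].
Intervening on therapy_hours: with other inputs at their observed values, recovery_index = -4*therapy_hours - 8. Solving for -4 gives therapy_hours = -1, within [-4, 14].

set therapy_hours = -1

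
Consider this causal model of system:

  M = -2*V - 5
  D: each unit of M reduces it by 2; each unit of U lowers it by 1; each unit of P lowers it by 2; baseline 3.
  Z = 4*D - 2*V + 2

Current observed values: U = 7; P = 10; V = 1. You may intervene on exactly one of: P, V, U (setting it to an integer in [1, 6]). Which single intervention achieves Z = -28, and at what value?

Intervening on P: Z = -8*P + 40. Reaching -28 requires P = 17/2, not an integer.
Intervening on V: Z = 14*V - 54. Reaching -28 requires V = 13/7, not an integer.
Intervening on U: with other inputs at their observed values, Z = -4*U - 12. Solving for -28 gives U = 4, within [1, 6].

set U = 4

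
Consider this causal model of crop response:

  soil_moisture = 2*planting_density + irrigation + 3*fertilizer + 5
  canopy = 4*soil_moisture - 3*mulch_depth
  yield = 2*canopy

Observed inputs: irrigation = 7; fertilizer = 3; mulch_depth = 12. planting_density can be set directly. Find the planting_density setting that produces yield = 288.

planting_density = 12

Substituting into the soil_moisture equation gives soil_moisture = 2*planting_density + 21.
Substituting into the canopy equation gives canopy = 8*planting_density + 48.
Substituting into the yield equation gives yield = 16*planting_density + 96.
Solve 16*planting_density + 96 = 288: planting_density = (288 - 96) / 16 = 12.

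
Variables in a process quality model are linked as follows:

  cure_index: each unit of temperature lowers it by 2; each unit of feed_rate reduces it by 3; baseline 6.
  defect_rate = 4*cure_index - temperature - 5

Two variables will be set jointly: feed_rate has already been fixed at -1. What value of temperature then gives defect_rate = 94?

temperature = -7

With feed_rate held at -1:
Substituting into the cure_index equation gives cure_index = -2*temperature + 9.
Substituting into the defect_rate equation gives defect_rate = -9*temperature + 31.
Solve -9*temperature + 31 = 94: temperature = (94 - 31) / -9 = -7.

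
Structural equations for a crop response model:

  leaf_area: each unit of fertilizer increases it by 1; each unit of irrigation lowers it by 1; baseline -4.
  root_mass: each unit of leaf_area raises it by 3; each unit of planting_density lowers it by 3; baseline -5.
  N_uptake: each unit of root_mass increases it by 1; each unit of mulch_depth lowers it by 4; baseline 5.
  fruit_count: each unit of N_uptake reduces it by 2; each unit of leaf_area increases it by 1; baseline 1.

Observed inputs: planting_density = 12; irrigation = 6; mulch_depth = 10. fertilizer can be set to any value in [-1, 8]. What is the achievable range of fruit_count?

163 to 208

Substituting into the leaf_area equation gives leaf_area = fertilizer - 10.
This gives root_mass = 3*fertilizer - 71.
Substituting into the N_uptake equation gives N_uptake = 3*fertilizer - 106.
This gives fruit_count = -5*fertilizer + 203.
Linear in fertilizer, so extremes are at the endpoints: fertilizer = -1 gives fruit_count = 208; fertilizer = 8 gives fruit_count = 163.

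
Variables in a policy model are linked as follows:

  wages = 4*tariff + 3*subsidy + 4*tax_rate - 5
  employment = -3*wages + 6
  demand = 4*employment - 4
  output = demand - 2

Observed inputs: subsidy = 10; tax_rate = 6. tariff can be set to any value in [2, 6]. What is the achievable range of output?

-858 to -666

Substituting into the wages equation gives wages = 4*tariff + 49.
This gives employment = -12*tariff - 141.
This gives demand = -48*tariff - 568.
Substituting into the output equation gives output = -48*tariff - 570.
Linear in tariff, so extremes are at the endpoints: tariff = 2 gives output = -666; tariff = 6 gives output = -858.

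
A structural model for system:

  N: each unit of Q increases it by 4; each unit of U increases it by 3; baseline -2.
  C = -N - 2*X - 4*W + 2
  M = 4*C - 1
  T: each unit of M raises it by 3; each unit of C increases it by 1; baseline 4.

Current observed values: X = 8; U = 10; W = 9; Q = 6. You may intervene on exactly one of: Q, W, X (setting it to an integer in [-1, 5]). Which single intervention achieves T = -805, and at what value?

Intervening on Q: T = -52*Q - 1013. Reaching -805 requires Q = -4, outside [-1, 5].
Intervening on W: with other inputs at their observed values, T = -52*W - 857. Solving for -805 gives W = -1, within [-1, 5].
Intervening on X: T = -26*X - 1117. Reaching -805 requires X = -12, outside [-1, 5].

set W = -1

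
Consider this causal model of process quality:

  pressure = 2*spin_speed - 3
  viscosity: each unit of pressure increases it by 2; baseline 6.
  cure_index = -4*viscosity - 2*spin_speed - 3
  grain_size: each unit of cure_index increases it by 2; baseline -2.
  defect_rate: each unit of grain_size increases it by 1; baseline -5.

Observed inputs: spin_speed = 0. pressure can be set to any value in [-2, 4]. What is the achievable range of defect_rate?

Intervening on pressure fixes its value directly, overriding its dependence on spin_speed.
Substituting into the cure_index equation gives cure_index = -8*pressure - 27.
Substituting into the grain_size equation gives grain_size = -16*pressure - 56.
defect_rate becomes -16*pressure - 61.
Linear in pressure, so extremes are at the endpoints: pressure = -2 gives defect_rate = -29; pressure = 4 gives defect_rate = -125.

-125 to -29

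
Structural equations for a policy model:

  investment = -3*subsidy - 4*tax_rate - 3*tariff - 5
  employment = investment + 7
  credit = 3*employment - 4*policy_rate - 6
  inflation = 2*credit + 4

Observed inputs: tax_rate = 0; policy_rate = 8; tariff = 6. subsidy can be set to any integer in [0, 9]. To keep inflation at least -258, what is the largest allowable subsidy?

subsidy = 5

Substituting into the investment equation gives investment = -3*subsidy - 23.
This gives employment = -3*subsidy - 16.
So credit = -9*subsidy - 86.
inflation becomes -18*subsidy - 168.
Require -18*subsidy - 168 ≥ -258, so subsidy ≤ 5.
The largest integer in [0, 9] satisfying this is 5.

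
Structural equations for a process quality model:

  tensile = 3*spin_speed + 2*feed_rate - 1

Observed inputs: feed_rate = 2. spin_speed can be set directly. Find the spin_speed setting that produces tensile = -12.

spin_speed = -5

Substituting into the tensile equation gives tensile = 3*spin_speed + 3.
Solve 3*spin_speed + 3 = -12: spin_speed = (-12 - 3) / 3 = -5.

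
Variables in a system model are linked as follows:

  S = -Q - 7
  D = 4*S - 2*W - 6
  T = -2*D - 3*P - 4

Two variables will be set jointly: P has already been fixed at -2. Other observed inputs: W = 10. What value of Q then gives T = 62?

With P held at -2:
Substituting into the D equation gives D = -4*Q - 54.
Substituting into the T equation gives T = 8*Q + 110.
Solve 8*Q + 110 = 62: Q = (62 - 110) / 8 = -6.

Q = -6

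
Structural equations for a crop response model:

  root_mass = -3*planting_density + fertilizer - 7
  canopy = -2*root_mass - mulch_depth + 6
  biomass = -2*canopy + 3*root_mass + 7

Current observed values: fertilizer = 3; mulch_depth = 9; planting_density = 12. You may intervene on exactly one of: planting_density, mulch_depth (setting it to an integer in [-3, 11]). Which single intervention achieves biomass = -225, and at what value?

Intervening on planting_density: with other inputs at their observed values, biomass = -21*planting_density - 15. Solving for -225 gives planting_density = 10, within [-3, 11].
Intervening on mulch_depth: biomass = 2*mulch_depth - 285. Reaching -225 requires mulch_depth = 30, outside [-3, 11].

set planting_density = 10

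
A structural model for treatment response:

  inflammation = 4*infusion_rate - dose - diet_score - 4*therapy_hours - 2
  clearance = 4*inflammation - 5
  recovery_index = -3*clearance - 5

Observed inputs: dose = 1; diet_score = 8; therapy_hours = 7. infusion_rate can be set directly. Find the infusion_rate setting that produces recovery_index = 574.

infusion_rate = -2

Substituting into the inflammation equation gives inflammation = 4*infusion_rate - 39.
This gives clearance = 16*infusion_rate - 161.
So recovery_index = -48*infusion_rate + 478.
Solve -48*infusion_rate + 478 = 574: infusion_rate = (574 - 478) / -48 = -2.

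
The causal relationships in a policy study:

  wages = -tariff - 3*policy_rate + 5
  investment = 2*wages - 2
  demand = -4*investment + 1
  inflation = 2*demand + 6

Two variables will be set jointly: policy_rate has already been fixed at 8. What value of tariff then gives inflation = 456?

tariff = 8

With policy_rate held at 8:
Substituting into the wages equation gives wages = -tariff - 19.
Substituting into the investment equation gives investment = -2*tariff - 40.
So demand = 8*tariff + 161.
Substituting into the inflation equation gives inflation = 16*tariff + 328.
Solve 16*tariff + 328 = 456: tariff = (456 - 328) / 16 = 8.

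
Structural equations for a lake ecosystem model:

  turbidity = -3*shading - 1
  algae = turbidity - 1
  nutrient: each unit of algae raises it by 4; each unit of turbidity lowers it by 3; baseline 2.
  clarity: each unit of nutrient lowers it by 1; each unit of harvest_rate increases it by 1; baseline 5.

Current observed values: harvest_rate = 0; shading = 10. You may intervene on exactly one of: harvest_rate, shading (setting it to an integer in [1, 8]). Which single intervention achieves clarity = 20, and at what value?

set shading = 4

Intervening on harvest_rate: clarity = harvest_rate + 38. Reaching 20 requires harvest_rate = -18, outside [1, 8].
Intervening on shading: with other inputs at their observed values, clarity = 3*shading + 8. Solving for 20 gives shading = 4, within [1, 8].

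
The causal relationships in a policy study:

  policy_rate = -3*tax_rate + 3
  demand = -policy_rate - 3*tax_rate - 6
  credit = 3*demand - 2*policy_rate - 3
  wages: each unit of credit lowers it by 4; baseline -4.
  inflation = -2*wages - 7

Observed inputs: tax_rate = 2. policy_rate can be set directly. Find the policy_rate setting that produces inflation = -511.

policy_rate = 5

Intervening on policy_rate fixes its value directly, overriding its dependence on tax_rate.
Substituting into the demand equation gives demand = -policy_rate - 12.
So credit = -5*policy_rate - 39.
This gives wages = 20*policy_rate + 152.
Substituting into the inflation equation gives inflation = -40*policy_rate - 311.
Solve -40*policy_rate - 311 = -511: policy_rate = (-511 + 311) / -40 = 5.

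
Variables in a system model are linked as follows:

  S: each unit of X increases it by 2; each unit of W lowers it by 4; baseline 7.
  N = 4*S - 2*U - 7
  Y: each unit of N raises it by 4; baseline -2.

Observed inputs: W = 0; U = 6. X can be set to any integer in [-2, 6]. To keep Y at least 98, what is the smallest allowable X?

X = 2

Substituting into the S equation gives S = 2*X + 7.
This gives N = 8*X + 9.
This gives Y = 32*X + 34.
Require 32*X + 34 ≥ 98, so X ≥ 2.
The smallest integer in [-2, 6] satisfying this is 2.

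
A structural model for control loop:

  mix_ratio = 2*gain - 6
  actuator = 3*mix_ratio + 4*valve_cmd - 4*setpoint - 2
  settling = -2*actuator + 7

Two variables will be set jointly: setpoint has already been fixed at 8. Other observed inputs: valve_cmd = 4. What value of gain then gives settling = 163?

With setpoint held at 8:
Substituting into the actuator equation gives actuator = 6*gain - 36.
Substituting into the settling equation gives settling = -12*gain + 79.
Solve -12*gain + 79 = 163: gain = (163 - 79) / -12 = -7.

gain = -7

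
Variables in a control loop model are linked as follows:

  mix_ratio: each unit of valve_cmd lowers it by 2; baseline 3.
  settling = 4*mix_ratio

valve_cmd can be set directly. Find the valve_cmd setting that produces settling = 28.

valve_cmd = -2

Substituting into the settling equation gives settling = -8*valve_cmd + 12.
Solve -8*valve_cmd + 12 = 28: valve_cmd = (28 - 12) / -8 = -2.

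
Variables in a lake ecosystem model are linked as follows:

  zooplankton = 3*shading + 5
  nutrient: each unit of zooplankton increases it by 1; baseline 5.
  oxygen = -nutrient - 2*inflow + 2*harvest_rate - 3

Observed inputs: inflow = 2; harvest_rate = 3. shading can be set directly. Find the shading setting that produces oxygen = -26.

shading = 5

Substituting into the nutrient equation gives nutrient = 3*shading + 10.
So oxygen = -3*shading - 11.
Solve -3*shading - 11 = -26: shading = (-26 + 11) / -3 = 5.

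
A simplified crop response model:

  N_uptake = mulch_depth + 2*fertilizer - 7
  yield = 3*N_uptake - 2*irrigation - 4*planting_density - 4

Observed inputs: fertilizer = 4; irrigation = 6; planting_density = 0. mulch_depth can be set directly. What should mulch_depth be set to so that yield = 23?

Substituting into the N_uptake equation gives N_uptake = mulch_depth + 1.
Substituting into the yield equation gives yield = 3*mulch_depth - 13.
Solve 3*mulch_depth - 13 = 23: mulch_depth = (23 + 13) / 3 = 12.

mulch_depth = 12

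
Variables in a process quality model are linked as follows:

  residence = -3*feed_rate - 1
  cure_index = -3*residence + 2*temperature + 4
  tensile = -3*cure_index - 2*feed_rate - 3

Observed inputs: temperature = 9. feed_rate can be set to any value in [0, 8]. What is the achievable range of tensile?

Substituting into the cure_index equation gives cure_index = 9*feed_rate + 25.
Substituting into the tensile equation gives tensile = -29*feed_rate - 78.
Linear in feed_rate, so extremes are at the endpoints: feed_rate = 0 gives tensile = -78; feed_rate = 8 gives tensile = -310.

-310 to -78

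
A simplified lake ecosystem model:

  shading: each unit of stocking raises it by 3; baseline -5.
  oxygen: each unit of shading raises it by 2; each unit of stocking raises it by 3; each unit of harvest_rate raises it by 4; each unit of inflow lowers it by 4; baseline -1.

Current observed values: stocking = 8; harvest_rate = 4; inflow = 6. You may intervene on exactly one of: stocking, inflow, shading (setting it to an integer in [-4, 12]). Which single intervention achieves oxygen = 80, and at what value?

Intervening on stocking: with other inputs at their observed values, oxygen = 9*stocking - 19. Solving for 80 gives stocking = 11, within [-4, 12].
Intervening on inflow: oxygen = -4*inflow + 77. Reaching 80 requires inflow = -3/4, not an integer.
Intervening on shading: oxygen = 2*shading + 15. Reaching 80 requires shading = 65/2, not an integer.

set stocking = 11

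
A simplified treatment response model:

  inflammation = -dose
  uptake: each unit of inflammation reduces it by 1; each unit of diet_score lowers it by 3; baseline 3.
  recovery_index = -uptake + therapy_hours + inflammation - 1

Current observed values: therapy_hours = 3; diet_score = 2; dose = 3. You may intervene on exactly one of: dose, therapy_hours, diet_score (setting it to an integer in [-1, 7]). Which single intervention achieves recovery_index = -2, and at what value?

Intervening on dose: recovery_index = -2*dose + 5. Reaching -2 requires dose = 7/2, not an integer.
Intervening on therapy_hours: with other inputs at their observed values, recovery_index = therapy_hours - 4. Solving for -2 gives therapy_hours = 2, within [-1, 7].
Intervening on diet_score: recovery_index = 3*diet_score - 7. Reaching -2 requires diet_score = 5/3, not an integer.

set therapy_hours = 2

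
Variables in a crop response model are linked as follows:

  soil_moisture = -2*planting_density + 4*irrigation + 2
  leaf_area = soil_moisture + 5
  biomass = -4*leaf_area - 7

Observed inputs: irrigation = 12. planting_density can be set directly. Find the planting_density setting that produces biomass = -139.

Substituting into the soil_moisture equation gives soil_moisture = -2*planting_density + 50.
This gives leaf_area = -2*planting_density + 55.
Substituting into the biomass equation gives biomass = 8*planting_density - 227.
Solve 8*planting_density - 227 = -139: planting_density = (-139 + 227) / 8 = 11.

planting_density = 11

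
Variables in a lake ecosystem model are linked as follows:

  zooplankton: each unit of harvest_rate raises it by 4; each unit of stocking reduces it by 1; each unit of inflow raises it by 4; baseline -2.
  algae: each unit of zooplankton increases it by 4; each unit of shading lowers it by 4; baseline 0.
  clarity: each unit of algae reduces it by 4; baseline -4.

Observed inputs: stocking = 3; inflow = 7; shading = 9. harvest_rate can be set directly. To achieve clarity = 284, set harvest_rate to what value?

Substituting into the zooplankton equation gives zooplankton = 4*harvest_rate + 23.
Substituting into the algae equation gives algae = 16*harvest_rate + 56.
Substituting into the clarity equation gives clarity = -64*harvest_rate - 228.
Solve -64*harvest_rate - 228 = 284: harvest_rate = (284 + 228) / -64 = -8.

harvest_rate = -8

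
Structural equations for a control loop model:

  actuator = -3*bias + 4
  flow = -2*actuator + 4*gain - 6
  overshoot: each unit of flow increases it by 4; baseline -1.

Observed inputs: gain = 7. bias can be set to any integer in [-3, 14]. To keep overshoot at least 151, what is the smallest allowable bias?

Substituting into the flow equation gives flow = 6*bias + 14.
overshoot becomes 24*bias + 55.
Require 24*bias + 55 ≥ 151, so bias ≥ 4.
The smallest integer in [-3, 14] satisfying this is 4.

bias = 4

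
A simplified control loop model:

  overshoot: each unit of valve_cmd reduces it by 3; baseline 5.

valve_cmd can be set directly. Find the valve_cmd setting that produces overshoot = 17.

Solve -3*valve_cmd + 5 = 17: valve_cmd = (17 - 5) / -3 = -4.

valve_cmd = -4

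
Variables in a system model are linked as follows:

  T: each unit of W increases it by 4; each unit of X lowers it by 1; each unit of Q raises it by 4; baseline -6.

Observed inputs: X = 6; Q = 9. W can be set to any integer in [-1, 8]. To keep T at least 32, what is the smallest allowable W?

W = 2

Substituting into the T equation gives T = 4*W + 24.
Require 4*W + 24 ≥ 32, so W ≥ 2.
The smallest integer in [-1, 8] satisfying this is 2.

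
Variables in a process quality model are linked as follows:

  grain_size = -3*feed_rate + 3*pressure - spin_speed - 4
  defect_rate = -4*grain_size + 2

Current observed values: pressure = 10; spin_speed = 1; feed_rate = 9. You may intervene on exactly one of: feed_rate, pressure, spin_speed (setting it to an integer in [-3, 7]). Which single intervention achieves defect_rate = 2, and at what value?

set spin_speed = -1

Intervening on feed_rate: defect_rate = 12*feed_rate - 98. Reaching 2 requires feed_rate = 25/3, not an integer.
Intervening on pressure: defect_rate = -12*pressure + 130. Reaching 2 requires pressure = 32/3, not an integer.
Intervening on spin_speed: with other inputs at their observed values, defect_rate = 4*spin_speed + 6. Solving for 2 gives spin_speed = -1, within [-3, 7].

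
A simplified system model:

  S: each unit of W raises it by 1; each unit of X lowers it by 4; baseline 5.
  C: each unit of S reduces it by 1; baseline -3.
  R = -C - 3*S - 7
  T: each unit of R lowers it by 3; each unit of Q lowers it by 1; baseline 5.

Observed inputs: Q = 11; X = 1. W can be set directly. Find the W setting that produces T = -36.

W = -8

Substituting into the S equation gives S = W + 1.
So C = -W - 4.
Substituting into the R equation gives R = -2*W - 6.
Substituting into the T equation gives T = 6*W + 12.
Solve 6*W + 12 = -36: W = (-36 - 12) / 6 = -8.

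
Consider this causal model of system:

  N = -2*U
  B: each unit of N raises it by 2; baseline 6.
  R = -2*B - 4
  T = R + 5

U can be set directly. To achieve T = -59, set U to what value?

Substituting into the B equation gives B = -4*U + 6.
R becomes 8*U - 16.
Substituting into the T equation gives T = 8*U - 11.
Solve 8*U - 11 = -59: U = (-59 + 11) / 8 = -6.

U = -6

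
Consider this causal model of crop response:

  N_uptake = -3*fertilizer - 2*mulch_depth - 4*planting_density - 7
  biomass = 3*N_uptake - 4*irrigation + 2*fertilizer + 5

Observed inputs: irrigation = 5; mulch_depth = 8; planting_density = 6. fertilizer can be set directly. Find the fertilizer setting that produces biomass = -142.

Substituting into the N_uptake equation gives N_uptake = -3*fertilizer - 47.
Substituting into the biomass equation gives biomass = -7*fertilizer - 156.
Solve -7*fertilizer - 156 = -142: fertilizer = (-142 + 156) / -7 = -2.

fertilizer = -2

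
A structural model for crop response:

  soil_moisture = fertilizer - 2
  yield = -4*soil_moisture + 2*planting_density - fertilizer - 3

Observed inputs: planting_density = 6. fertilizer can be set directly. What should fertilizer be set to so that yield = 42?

Substituting into the yield equation gives yield = -5*fertilizer + 17.
Solve -5*fertilizer + 17 = 42: fertilizer = (42 - 17) / -5 = -5.

fertilizer = -5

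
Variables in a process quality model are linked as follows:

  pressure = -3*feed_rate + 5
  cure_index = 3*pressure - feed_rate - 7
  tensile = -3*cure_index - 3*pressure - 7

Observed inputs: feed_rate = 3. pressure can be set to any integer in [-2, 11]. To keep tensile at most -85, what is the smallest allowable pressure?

Intervening on pressure fixes its value directly, overriding its dependence on feed_rate.
Substituting into the cure_index equation gives cure_index = 3*pressure - 10.
Substituting into the tensile equation gives tensile = -12*pressure + 23.
Require -12*pressure + 23 ≤ -85, so pressure ≥ 9.
The smallest integer in [-2, 11] satisfying this is 9.

pressure = 9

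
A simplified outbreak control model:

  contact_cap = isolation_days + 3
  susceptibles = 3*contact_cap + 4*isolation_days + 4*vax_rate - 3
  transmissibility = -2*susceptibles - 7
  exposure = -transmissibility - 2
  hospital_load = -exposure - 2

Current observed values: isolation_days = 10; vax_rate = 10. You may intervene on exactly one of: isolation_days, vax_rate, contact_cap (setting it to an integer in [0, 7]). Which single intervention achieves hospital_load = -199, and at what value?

Intervening on isolation_days: hospital_load = -14*isolation_days - 99. Reaching -199 requires isolation_days = 50/7, not an integer.
Intervening on vax_rate: with other inputs at their observed values, hospital_load = -8*vax_rate - 159. Solving for -199 gives vax_rate = 5, within [0, 7].
Intervening on contact_cap: hospital_load = -6*contact_cap - 161. Reaching -199 requires contact_cap = 19/3, not an integer.

set vax_rate = 5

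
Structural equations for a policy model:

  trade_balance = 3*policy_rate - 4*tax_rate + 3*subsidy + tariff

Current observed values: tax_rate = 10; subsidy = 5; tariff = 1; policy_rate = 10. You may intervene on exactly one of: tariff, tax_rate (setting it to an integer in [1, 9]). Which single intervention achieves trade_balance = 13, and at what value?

Intervening on tariff: with other inputs at their observed values, trade_balance = tariff + 5. Solving for 13 gives tariff = 8, within [1, 9].
Intervening on tax_rate: trade_balance = -4*tax_rate + 46. Reaching 13 requires tax_rate = 33/4, not an integer.

set tariff = 8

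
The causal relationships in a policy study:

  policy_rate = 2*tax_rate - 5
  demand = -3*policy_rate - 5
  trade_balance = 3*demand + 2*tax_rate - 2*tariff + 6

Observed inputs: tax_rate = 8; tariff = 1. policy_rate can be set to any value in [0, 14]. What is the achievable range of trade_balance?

Intervening on policy_rate fixes its value directly, overriding its dependence on tax_rate.
Substituting into the trade_balance equation gives trade_balance = -9*policy_rate + 5.
Linear in policy_rate, so extremes are at the endpoints: policy_rate = 0 gives trade_balance = 5; policy_rate = 14 gives trade_balance = -121.

-121 to 5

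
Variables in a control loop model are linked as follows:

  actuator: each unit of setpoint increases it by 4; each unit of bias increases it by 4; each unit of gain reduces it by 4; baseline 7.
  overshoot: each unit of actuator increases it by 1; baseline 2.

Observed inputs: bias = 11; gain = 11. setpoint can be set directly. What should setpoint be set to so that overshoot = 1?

setpoint = -2

Substituting into the actuator equation gives actuator = 4*setpoint + 7.
Substituting into the overshoot equation gives overshoot = 4*setpoint + 9.
Solve 4*setpoint + 9 = 1: setpoint = (1 - 9) / 4 = -2.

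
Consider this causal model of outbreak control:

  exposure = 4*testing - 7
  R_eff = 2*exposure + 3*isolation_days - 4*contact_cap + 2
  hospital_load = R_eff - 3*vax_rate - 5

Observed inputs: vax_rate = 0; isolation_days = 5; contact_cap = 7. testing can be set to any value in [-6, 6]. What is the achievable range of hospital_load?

Substituting into the R_eff equation gives R_eff = 8*testing - 25.
Substituting into the hospital_load equation gives hospital_load = 8*testing - 30.
Linear in testing, so extremes are at the endpoints: testing = -6 gives hospital_load = -78; testing = 6 gives hospital_load = 18.

-78 to 18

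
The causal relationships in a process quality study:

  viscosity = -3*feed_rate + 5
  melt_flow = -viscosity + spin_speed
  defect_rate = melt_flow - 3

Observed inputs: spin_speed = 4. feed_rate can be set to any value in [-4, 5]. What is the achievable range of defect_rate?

-16 to 11

Substituting into the melt_flow equation gives melt_flow = 3*feed_rate - 1.
Substituting into the defect_rate equation gives defect_rate = 3*feed_rate - 4.
Linear in feed_rate, so extremes are at the endpoints: feed_rate = -4 gives defect_rate = -16; feed_rate = 5 gives defect_rate = 11.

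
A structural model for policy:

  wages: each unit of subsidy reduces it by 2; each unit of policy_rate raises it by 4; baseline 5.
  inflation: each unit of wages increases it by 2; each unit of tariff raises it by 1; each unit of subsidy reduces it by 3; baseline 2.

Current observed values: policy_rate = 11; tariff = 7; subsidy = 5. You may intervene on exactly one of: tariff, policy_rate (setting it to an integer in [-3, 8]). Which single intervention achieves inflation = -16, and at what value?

set policy_rate = 0

Intervening on tariff: inflation = tariff + 65. Reaching -16 requires tariff = -81, outside [-3, 8].
Intervening on policy_rate: with other inputs at their observed values, inflation = 8*policy_rate - 16. Solving for -16 gives policy_rate = 0, within [-3, 8].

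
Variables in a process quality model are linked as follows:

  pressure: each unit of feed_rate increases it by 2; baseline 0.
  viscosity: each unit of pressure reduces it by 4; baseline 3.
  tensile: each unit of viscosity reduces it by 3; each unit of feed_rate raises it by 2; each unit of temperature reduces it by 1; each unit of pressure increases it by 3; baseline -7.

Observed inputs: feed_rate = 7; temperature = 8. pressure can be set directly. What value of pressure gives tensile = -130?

Intervening on pressure fixes its value directly, overriding its dependence on feed_rate.
Substituting into the tensile equation gives tensile = 15*pressure - 10.
Solve 15*pressure - 10 = -130: pressure = (-130 + 10) / 15 = -8.

pressure = -8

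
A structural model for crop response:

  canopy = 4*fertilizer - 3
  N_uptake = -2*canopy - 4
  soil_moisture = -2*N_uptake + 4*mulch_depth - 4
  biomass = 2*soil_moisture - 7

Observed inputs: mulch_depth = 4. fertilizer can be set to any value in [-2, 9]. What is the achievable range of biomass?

Substituting into the N_uptake equation gives N_uptake = -8*fertilizer + 2.
Substituting into the soil_moisture equation gives soil_moisture = 16*fertilizer + 8.
biomass becomes 32*fertilizer + 9.
Linear in fertilizer, so extremes are at the endpoints: fertilizer = -2 gives biomass = -55; fertilizer = 9 gives biomass = 297.

-55 to 297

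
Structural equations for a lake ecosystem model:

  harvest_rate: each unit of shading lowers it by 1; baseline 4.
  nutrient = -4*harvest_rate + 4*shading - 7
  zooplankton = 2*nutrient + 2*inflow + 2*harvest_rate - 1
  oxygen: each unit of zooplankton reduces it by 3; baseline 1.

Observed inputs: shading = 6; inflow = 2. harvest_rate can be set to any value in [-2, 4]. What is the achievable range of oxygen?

Intervening on harvest_rate fixes its value directly, overriding its dependence on shading.
Substituting into the nutrient equation gives nutrient = -4*harvest_rate + 17.
zooplankton becomes -6*harvest_rate + 37.
So oxygen = 18*harvest_rate - 110.
Linear in harvest_rate, so extremes are at the endpoints: harvest_rate = -2 gives oxygen = -146; harvest_rate = 4 gives oxygen = -38.

-146 to -38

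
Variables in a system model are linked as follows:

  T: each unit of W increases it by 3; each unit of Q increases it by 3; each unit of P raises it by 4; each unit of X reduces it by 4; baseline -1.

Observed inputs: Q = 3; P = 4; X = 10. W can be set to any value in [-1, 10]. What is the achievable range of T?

Substituting into the T equation gives T = 3*W - 16.
Linear in W, so extremes are at the endpoints: W = -1 gives T = -19; W = 10 gives T = 14.

-19 to 14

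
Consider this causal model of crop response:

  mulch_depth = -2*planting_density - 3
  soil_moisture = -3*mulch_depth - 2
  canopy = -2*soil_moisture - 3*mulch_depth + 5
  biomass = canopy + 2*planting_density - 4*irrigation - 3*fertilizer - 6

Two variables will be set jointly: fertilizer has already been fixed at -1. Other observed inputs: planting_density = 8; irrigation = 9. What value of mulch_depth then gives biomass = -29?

With fertilizer held at -1:
Intervening on mulch_depth fixes its value directly, overriding its dependence on planting_density.
Substituting into the canopy equation gives canopy = 3*mulch_depth + 9.
Substituting into the biomass equation gives biomass = 3*mulch_depth - 14.
Solve 3*mulch_depth - 14 = -29: mulch_depth = (-29 + 14) / 3 = -5.

mulch_depth = -5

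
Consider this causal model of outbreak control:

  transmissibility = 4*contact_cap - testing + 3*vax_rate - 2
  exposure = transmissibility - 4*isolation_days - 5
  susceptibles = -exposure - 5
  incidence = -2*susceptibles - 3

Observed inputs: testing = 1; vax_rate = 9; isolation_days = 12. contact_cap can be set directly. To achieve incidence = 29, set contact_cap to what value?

contact_cap = 10

Substituting into the transmissibility equation gives transmissibility = 4*contact_cap + 24.
This gives exposure = 4*contact_cap - 29.
This gives susceptibles = -4*contact_cap + 24.
Substituting into the incidence equation gives incidence = 8*contact_cap - 51.
Solve 8*contact_cap - 51 = 29: contact_cap = (29 + 51) / 8 = 10.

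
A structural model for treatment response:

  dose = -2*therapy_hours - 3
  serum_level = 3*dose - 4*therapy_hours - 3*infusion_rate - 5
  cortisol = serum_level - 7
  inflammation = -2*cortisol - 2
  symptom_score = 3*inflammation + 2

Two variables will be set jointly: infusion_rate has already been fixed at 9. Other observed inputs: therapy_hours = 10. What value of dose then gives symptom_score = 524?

With infusion_rate held at 9:
Intervening on dose fixes its value directly, overriding its dependence on therapy_hours.
Substituting into the serum_level equation gives serum_level = 3*dose - 72.
cortisol becomes 3*dose - 79.
Substituting into the inflammation equation gives inflammation = -6*dose + 156.
Substituting into the symptom_score equation gives symptom_score = -18*dose + 470.
Solve -18*dose + 470 = 524: dose = (524 - 470) / -18 = -3.

dose = -3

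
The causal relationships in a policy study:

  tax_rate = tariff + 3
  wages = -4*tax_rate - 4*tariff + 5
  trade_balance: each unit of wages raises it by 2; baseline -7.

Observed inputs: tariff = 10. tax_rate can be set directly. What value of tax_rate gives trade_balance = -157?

tax_rate = 10

Intervening on tax_rate fixes its value directly, overriding its dependence on tariff.
Substituting into the wages equation gives wages = -4*tax_rate - 35.
This gives trade_balance = -8*tax_rate - 77.
Solve -8*tax_rate - 77 = -157: tax_rate = (-157 + 77) / -8 = 10.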